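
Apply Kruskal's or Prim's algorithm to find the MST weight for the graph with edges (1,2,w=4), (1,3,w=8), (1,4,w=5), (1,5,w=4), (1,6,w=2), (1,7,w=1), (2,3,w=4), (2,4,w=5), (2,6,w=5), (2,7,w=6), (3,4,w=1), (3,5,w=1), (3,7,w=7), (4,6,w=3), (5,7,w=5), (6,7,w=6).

Apply Kruskal's algorithm (sort edges by weight, add if no cycle):

Sorted edges by weight:
  (1,7) w=1
  (3,4) w=1
  (3,5) w=1
  (1,6) w=2
  (4,6) w=3
  (1,2) w=4
  (1,5) w=4
  (2,3) w=4
  (1,4) w=5
  (2,4) w=5
  (2,6) w=5
  (5,7) w=5
  (2,7) w=6
  (6,7) w=6
  (3,7) w=7
  (1,3) w=8

Add edge (1,7) w=1 -- no cycle. Running total: 1
Add edge (3,4) w=1 -- no cycle. Running total: 2
Add edge (3,5) w=1 -- no cycle. Running total: 3
Add edge (1,6) w=2 -- no cycle. Running total: 5
Add edge (4,6) w=3 -- no cycle. Running total: 8
Add edge (1,2) w=4 -- no cycle. Running total: 12

MST edges: (1,7,w=1), (3,4,w=1), (3,5,w=1), (1,6,w=2), (4,6,w=3), (1,2,w=4)
Total MST weight: 1 + 1 + 1 + 2 + 3 + 4 = 12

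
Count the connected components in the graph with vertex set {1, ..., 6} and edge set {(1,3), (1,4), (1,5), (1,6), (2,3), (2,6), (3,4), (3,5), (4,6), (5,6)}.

Step 1: Build adjacency list from edges:
  1: 3, 4, 5, 6
  2: 3, 6
  3: 1, 2, 4, 5
  4: 1, 3, 6
  5: 1, 3, 6
  6: 1, 2, 4, 5

Step 2: Run BFS/DFS from vertex 1:
  Visited: {1, 3, 4, 5, 6, 2}
  Reached 6 of 6 vertices

Step 3: All 6 vertices reached from vertex 1, so the graph is connected.
Number of connected components: 1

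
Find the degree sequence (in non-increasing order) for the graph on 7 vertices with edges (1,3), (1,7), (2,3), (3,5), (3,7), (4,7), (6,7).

Step 1: Count edges incident to each vertex:
  deg(1) = 2 (neighbors: 3, 7)
  deg(2) = 1 (neighbors: 3)
  deg(3) = 4 (neighbors: 1, 2, 5, 7)
  deg(4) = 1 (neighbors: 7)
  deg(5) = 1 (neighbors: 3)
  deg(6) = 1 (neighbors: 7)
  deg(7) = 4 (neighbors: 1, 3, 4, 6)

Step 2: Sort degrees in non-increasing order:
  Degrees: [2, 1, 4, 1, 1, 1, 4] -> sorted: [4, 4, 2, 1, 1, 1, 1]

Degree sequence: [4, 4, 2, 1, 1, 1, 1]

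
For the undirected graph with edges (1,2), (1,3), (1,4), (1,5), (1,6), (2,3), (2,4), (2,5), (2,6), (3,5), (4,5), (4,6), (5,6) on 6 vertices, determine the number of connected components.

Step 1: Build adjacency list from edges:
  1: 2, 3, 4, 5, 6
  2: 1, 3, 4, 5, 6
  3: 1, 2, 5
  4: 1, 2, 5, 6
  5: 1, 2, 3, 4, 6
  6: 1, 2, 4, 5

Step 2: Run BFS/DFS from vertex 1:
  Visited: {1, 2, 3, 4, 5, 6}
  Reached 6 of 6 vertices

Step 3: All 6 vertices reached from vertex 1, so the graph is connected.
Number of connected components: 1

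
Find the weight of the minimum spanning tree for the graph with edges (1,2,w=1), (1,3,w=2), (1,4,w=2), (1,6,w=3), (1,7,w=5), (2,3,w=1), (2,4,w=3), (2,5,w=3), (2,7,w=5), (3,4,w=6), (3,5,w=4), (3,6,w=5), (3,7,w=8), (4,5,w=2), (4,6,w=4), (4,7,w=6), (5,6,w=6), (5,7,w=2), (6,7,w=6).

Apply Kruskal's algorithm (sort edges by weight, add if no cycle):

Sorted edges by weight:
  (1,2) w=1
  (2,3) w=1
  (1,4) w=2
  (1,3) w=2
  (4,5) w=2
  (5,7) w=2
  (1,6) w=3
  (2,4) w=3
  (2,5) w=3
  (3,5) w=4
  (4,6) w=4
  (1,7) w=5
  (2,7) w=5
  (3,6) w=5
  (3,4) w=6
  (4,7) w=6
  (5,6) w=6
  (6,7) w=6
  (3,7) w=8

Add edge (1,2) w=1 -- no cycle. Running total: 1
Add edge (2,3) w=1 -- no cycle. Running total: 2
Add edge (1,4) w=2 -- no cycle. Running total: 4
Skip edge (1,3) w=2 -- would create cycle
Add edge (4,5) w=2 -- no cycle. Running total: 6
Add edge (5,7) w=2 -- no cycle. Running total: 8
Add edge (1,6) w=3 -- no cycle. Running total: 11

MST edges: (1,2,w=1), (2,3,w=1), (1,4,w=2), (4,5,w=2), (5,7,w=2), (1,6,w=3)
Total MST weight: 1 + 1 + 2 + 2 + 2 + 3 = 11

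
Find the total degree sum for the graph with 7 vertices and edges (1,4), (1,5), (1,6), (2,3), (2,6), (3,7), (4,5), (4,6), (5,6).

Step 1: Count edges incident to each vertex:
  deg(1) = 3 (neighbors: 4, 5, 6)
  deg(2) = 2 (neighbors: 3, 6)
  deg(3) = 2 (neighbors: 2, 7)
  deg(4) = 3 (neighbors: 1, 5, 6)
  deg(5) = 3 (neighbors: 1, 4, 6)
  deg(6) = 4 (neighbors: 1, 2, 4, 5)
  deg(7) = 1 (neighbors: 3)

Step 2: Sum all degrees:
  3 + 2 + 2 + 3 + 3 + 4 + 1 = 18

Verification: sum of degrees = 2 * |E| = 2 * 9 = 18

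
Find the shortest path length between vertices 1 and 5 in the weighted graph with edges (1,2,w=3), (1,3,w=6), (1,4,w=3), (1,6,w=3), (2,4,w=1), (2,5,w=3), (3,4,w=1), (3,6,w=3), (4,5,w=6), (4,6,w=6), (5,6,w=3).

Step 1: Build adjacency list with weights:
  1: 2(w=3), 3(w=6), 4(w=3), 6(w=3)
  2: 1(w=3), 4(w=1), 5(w=3)
  3: 1(w=6), 4(w=1), 6(w=3)
  4: 1(w=3), 2(w=1), 3(w=1), 5(w=6), 6(w=6)
  5: 2(w=3), 4(w=6), 6(w=3)
  6: 1(w=3), 3(w=3), 4(w=6), 5(w=3)

Step 2: Apply Dijkstra's algorithm from vertex 1:
  Visit vertex 1 (distance=0)
    Update dist[2] = 3
    Update dist[3] = 6
    Update dist[4] = 3
    Update dist[6] = 3
  Visit vertex 2 (distance=3)
    Update dist[5] = 6
  Visit vertex 4 (distance=3)
    Update dist[3] = 4
  Visit vertex 6 (distance=3)
  Visit vertex 3 (distance=4)
  Visit vertex 5 (distance=6)

Step 3: Shortest path: 1 -> 2 -> 5
Total weight: 3 + 3 = 6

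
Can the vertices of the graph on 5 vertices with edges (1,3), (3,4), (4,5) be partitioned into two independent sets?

Step 1: Attempt 2-coloring using BFS:
  Start at vertex 1, assign color 0
  Color vertex 3 with color 1 (neighbor of 1)
  Color vertex 4 with color 0 (neighbor of 3)
  Color vertex 5 with color 1 (neighbor of 4)
  Start new component at vertex 2, assign color 0

Step 2: 2-coloring succeeded. No conflicts found.
  Set A (color 0): {1, 2, 4}
  Set B (color 1): {3, 5}

The graph is bipartite with partition {1, 2, 4}, {3, 5}.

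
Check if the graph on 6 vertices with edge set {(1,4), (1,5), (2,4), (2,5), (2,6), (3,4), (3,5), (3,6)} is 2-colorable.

Step 1: Attempt 2-coloring using BFS:
  Start at vertex 1, assign color 0
  Color vertex 4 with color 1 (neighbor of 1)
  Color vertex 5 with color 1 (neighbor of 1)
  Color vertex 2 with color 0 (neighbor of 4)
  Color vertex 3 with color 0 (neighbor of 4)
  Color vertex 6 with color 1 (neighbor of 2)

Step 2: 2-coloring succeeded. No conflicts found.
  Set A (color 0): {1, 2, 3}
  Set B (color 1): {4, 5, 6}

The graph is bipartite with partition {1, 2, 3}, {4, 5, 6}.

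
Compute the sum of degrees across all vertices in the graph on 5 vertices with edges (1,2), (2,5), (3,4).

Step 1: Count edges incident to each vertex:
  deg(1) = 1 (neighbors: 2)
  deg(2) = 2 (neighbors: 1, 5)
  deg(3) = 1 (neighbors: 4)
  deg(4) = 1 (neighbors: 3)
  deg(5) = 1 (neighbors: 2)

Step 2: Sum all degrees:
  1 + 2 + 1 + 1 + 1 = 6

Verification: sum of degrees = 2 * |E| = 2 * 3 = 6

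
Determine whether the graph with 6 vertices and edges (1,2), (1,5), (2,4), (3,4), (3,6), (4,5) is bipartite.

Step 1: Attempt 2-coloring using BFS:
  Start at vertex 1, assign color 0
  Color vertex 2 with color 1 (neighbor of 1)
  Color vertex 5 with color 1 (neighbor of 1)
  Color vertex 4 with color 0 (neighbor of 2)
  Color vertex 3 with color 1 (neighbor of 4)
  Color vertex 6 with color 0 (neighbor of 3)

Step 2: 2-coloring succeeded. No conflicts found.
  Set A (color 0): {1, 4, 6}
  Set B (color 1): {2, 3, 5}

The graph is bipartite with partition {1, 4, 6}, {2, 3, 5}.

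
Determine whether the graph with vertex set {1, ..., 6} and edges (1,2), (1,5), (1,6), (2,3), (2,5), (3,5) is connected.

Step 1: Build adjacency list from edges:
  1: 2, 5, 6
  2: 1, 3, 5
  3: 2, 5
  4: (none)
  5: 1, 2, 3
  6: 1

Step 2: Run BFS/DFS from vertex 1:
  Visited: {1, 2, 5, 6, 3}
  Reached 5 of 6 vertices

Step 3: Only 5 of 6 vertices reached. Graph is disconnected.
Connected components: {1, 2, 3, 5, 6}, {4}
Answer: No, the graph is not connected (2 components).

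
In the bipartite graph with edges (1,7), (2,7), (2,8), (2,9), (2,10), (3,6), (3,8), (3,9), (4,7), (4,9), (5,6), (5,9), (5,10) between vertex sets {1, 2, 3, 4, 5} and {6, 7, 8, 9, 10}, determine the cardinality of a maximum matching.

Step 1: List the neighbors of each left vertex:
  1: 7
  2: 7, 8, 9, 10
  3: 6, 8, 9
  4: 7, 9
  5: 6, 9, 10

Step 2: Greedily match left vertices, then look for augmenting paths:
  Match 1 -- 7
  Match 2 -- 8
  Match 3 -- 6
  Match 4 -- 9
  Match 5 -- 10
  No augmenting path remains.

Step 3: Verify this is maximum:
  Matching size 5 = min(|L|, |R|) = min(5, 5), which is an upper bound, so this matching is maximum.

Maximum matching: {(1,7), (2,8), (3,6), (4,9), (5,10)}
Size: 5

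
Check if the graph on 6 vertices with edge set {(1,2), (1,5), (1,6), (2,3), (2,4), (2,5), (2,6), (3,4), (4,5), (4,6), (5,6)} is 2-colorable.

Step 1: Attempt 2-coloring using BFS:
  Start at vertex 1, assign color 0
  Color vertex 2 with color 1 (neighbor of 1)
  Color vertex 5 with color 1 (neighbor of 1)
  Color vertex 6 with color 1 (neighbor of 1)
  Color vertex 3 with color 0 (neighbor of 2)
  Color vertex 4 with color 0 (neighbor of 2)

Step 2: Conflict found! Vertices 2 and 5 are adjacent but have the same color.
This means the graph contains an odd cycle.

The graph is NOT bipartite.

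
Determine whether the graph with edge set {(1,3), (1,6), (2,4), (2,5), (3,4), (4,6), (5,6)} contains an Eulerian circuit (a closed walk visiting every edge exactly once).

Step 1: Find the degree of each vertex:
  deg(1) = 2
  deg(2) = 2
  deg(3) = 2
  deg(4) = 3
  deg(5) = 2
  deg(6) = 3

Step 2: Count vertices with odd degree:
  Odd-degree vertices: 4, 6 (2 total)

Step 3: Apply Euler's theorem:
  - Eulerian circuit exists iff graph is connected and all vertices have even degree
  - Eulerian path exists iff graph is connected and has 0 or 2 odd-degree vertices

Graph is connected with exactly 2 odd-degree vertices (4, 6).
Eulerian path exists (starting and ending at the odd-degree vertices), but no Eulerian circuit.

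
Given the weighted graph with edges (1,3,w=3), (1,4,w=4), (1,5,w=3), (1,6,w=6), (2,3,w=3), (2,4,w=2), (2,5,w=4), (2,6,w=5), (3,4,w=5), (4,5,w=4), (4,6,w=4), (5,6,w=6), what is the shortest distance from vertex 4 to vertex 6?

Step 1: Build adjacency list with weights:
  1: 3(w=3), 4(w=4), 5(w=3), 6(w=6)
  2: 3(w=3), 4(w=2), 5(w=4), 6(w=5)
  3: 1(w=3), 2(w=3), 4(w=5)
  4: 1(w=4), 2(w=2), 3(w=5), 5(w=4), 6(w=4)
  5: 1(w=3), 2(w=4), 4(w=4), 6(w=6)
  6: 1(w=6), 2(w=5), 4(w=4), 5(w=6)

Step 2: Apply Dijkstra's algorithm from vertex 4:
  Visit vertex 4 (distance=0)
    Update dist[1] = 4
    Update dist[2] = 2
    Update dist[3] = 5
    Update dist[5] = 4
    Update dist[6] = 4
  Visit vertex 2 (distance=2)
  Visit vertex 1 (distance=4)
  Visit vertex 5 (distance=4)
  Visit vertex 6 (distance=4)

Step 3: Shortest path: 4 -> 6
Total weight: 4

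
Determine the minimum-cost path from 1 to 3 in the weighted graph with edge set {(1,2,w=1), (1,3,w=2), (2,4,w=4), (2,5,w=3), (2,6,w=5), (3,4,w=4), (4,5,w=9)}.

Step 1: Build adjacency list with weights:
  1: 2(w=1), 3(w=2)
  2: 1(w=1), 4(w=4), 5(w=3), 6(w=5)
  3: 1(w=2), 4(w=4)
  4: 2(w=4), 3(w=4), 5(w=9)
  5: 2(w=3), 4(w=9)
  6: 2(w=5)

Step 2: Apply Dijkstra's algorithm from vertex 1:
  Visit vertex 1 (distance=0)
    Update dist[2] = 1
    Update dist[3] = 2
  Visit vertex 2 (distance=1)
    Update dist[4] = 5
    Update dist[5] = 4
    Update dist[6] = 6
  Visit vertex 3 (distance=2)

Step 3: Shortest path: 1 -> 3
Total weight: 2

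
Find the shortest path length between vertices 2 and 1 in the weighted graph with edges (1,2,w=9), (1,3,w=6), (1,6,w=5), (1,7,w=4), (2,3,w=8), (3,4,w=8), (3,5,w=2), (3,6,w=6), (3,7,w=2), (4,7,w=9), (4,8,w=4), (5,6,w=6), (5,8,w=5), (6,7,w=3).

Step 1: Build adjacency list with weights:
  1: 2(w=9), 3(w=6), 6(w=5), 7(w=4)
  2: 1(w=9), 3(w=8)
  3: 1(w=6), 2(w=8), 4(w=8), 5(w=2), 6(w=6), 7(w=2)
  4: 3(w=8), 7(w=9), 8(w=4)
  5: 3(w=2), 6(w=6), 8(w=5)
  6: 1(w=5), 3(w=6), 5(w=6), 7(w=3)
  7: 1(w=4), 3(w=2), 4(w=9), 6(w=3)
  8: 4(w=4), 5(w=5)

Step 2: Apply Dijkstra's algorithm from vertex 2:
  Visit vertex 2 (distance=0)
    Update dist[1] = 9
    Update dist[3] = 8
  Visit vertex 3 (distance=8)
    Update dist[4] = 16
    Update dist[5] = 10
    Update dist[6] = 14
    Update dist[7] = 10
  Visit vertex 1 (distance=9)

Step 3: Shortest path: 2 -> 1
Total weight: 9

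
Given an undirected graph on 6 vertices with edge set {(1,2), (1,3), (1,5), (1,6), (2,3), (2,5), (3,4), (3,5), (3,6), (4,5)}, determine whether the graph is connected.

Step 1: Build adjacency list from edges:
  1: 2, 3, 5, 6
  2: 1, 3, 5
  3: 1, 2, 4, 5, 6
  4: 3, 5
  5: 1, 2, 3, 4
  6: 1, 3

Step 2: Run BFS/DFS from vertex 1:
  Visited: {1, 2, 3, 5, 6, 4}
  Reached 6 of 6 vertices

Step 3: All 6 vertices reached from vertex 1, so the graph is connected.
Answer: Yes, the graph is connected.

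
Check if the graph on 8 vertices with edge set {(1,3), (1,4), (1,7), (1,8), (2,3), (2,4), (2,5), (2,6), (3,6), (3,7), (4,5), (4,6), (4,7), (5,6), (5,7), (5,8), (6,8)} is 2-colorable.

Step 1: Attempt 2-coloring using BFS:
  Start at vertex 1, assign color 0
  Color vertex 3 with color 1 (neighbor of 1)
  Color vertex 4 with color 1 (neighbor of 1)
  Color vertex 7 with color 1 (neighbor of 1)
  Color vertex 8 with color 1 (neighbor of 1)
  Color vertex 2 with color 0 (neighbor of 3)
  Color vertex 6 with color 0 (neighbor of 3)

Step 2: Conflict found! Vertices 3 and 7 are adjacent but have the same color.
This means the graph contains an odd cycle.

The graph is NOT bipartite.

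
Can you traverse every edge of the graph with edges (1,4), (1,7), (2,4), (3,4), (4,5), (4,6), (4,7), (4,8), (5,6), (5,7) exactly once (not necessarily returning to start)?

Step 1: Find the degree of each vertex:
  deg(1) = 2
  deg(2) = 1
  deg(3) = 1
  deg(4) = 7
  deg(5) = 3
  deg(6) = 2
  deg(7) = 3
  deg(8) = 1

Step 2: Count vertices with odd degree:
  Odd-degree vertices: 2, 3, 4, 5, 7, 8 (6 total)

Step 3: Apply Euler's theorem:
  - Eulerian circuit exists iff graph is connected and all vertices have even degree
  - Eulerian path exists iff graph is connected and has 0 or 2 odd-degree vertices

Graph has 6 odd-degree vertices (need 0 or 2).
Neither Eulerian path nor Eulerian circuit exists.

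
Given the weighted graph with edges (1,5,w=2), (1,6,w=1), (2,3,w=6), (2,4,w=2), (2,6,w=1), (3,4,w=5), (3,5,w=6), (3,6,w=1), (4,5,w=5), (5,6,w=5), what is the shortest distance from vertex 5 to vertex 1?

Step 1: Build adjacency list with weights:
  1: 5(w=2), 6(w=1)
  2: 3(w=6), 4(w=2), 6(w=1)
  3: 2(w=6), 4(w=5), 5(w=6), 6(w=1)
  4: 2(w=2), 3(w=5), 5(w=5)
  5: 1(w=2), 3(w=6), 4(w=5), 6(w=5)
  6: 1(w=1), 2(w=1), 3(w=1), 5(w=5)

Step 2: Apply Dijkstra's algorithm from vertex 5:
  Visit vertex 5 (distance=0)
    Update dist[1] = 2
    Update dist[3] = 6
    Update dist[4] = 5
    Update dist[6] = 5
  Visit vertex 1 (distance=2)
    Update dist[6] = 3

Step 3: Shortest path: 5 -> 1
Total weight: 2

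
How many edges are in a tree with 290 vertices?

A tree on n vertices always has exactly n - 1 edges.
For n = 290: edges = 290 - 1 = 289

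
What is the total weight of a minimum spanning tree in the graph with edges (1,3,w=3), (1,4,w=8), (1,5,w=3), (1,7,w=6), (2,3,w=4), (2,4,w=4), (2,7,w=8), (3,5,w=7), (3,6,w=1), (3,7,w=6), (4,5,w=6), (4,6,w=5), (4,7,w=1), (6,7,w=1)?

Apply Kruskal's algorithm (sort edges by weight, add if no cycle):

Sorted edges by weight:
  (3,6) w=1
  (4,7) w=1
  (6,7) w=1
  (1,3) w=3
  (1,5) w=3
  (2,3) w=4
  (2,4) w=4
  (4,6) w=5
  (1,7) w=6
  (3,7) w=6
  (4,5) w=6
  (3,5) w=7
  (1,4) w=8
  (2,7) w=8

Add edge (3,6) w=1 -- no cycle. Running total: 1
Add edge (4,7) w=1 -- no cycle. Running total: 2
Add edge (6,7) w=1 -- no cycle. Running total: 3
Add edge (1,3) w=3 -- no cycle. Running total: 6
Add edge (1,5) w=3 -- no cycle. Running total: 9
Add edge (2,3) w=4 -- no cycle. Running total: 13

MST edges: (3,6,w=1), (4,7,w=1), (6,7,w=1), (1,3,w=3), (1,5,w=3), (2,3,w=4)
Total MST weight: 1 + 1 + 1 + 3 + 3 + 4 = 13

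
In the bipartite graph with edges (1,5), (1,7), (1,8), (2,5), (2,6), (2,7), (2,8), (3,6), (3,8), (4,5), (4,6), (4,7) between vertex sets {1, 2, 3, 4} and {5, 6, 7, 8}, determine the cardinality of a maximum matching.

Step 1: List the neighbors of each left vertex:
  1: 5, 7, 8
  2: 5, 6, 7, 8
  3: 6, 8
  4: 5, 6, 7

Step 2: Greedily match left vertices, then look for augmenting paths:
  Match 1 -- 5
  Match 2 -- 6
  Match 3 -- 8
  Match 4 -- 7
  No augmenting path remains.

Step 3: Verify this is maximum:
  Matching size 4 = min(|L|, |R|) = min(4, 4), which is an upper bound, so this matching is maximum.

Maximum matching: {(1,5), (2,6), (3,8), (4,7)}
Size: 4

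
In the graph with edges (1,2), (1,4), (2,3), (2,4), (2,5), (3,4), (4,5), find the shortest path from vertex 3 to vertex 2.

Step 1: Build adjacency list:
  1: 2, 4
  2: 1, 3, 4, 5
  3: 2, 4
  4: 1, 2, 3, 5
  5: 2, 4

Step 2: BFS from vertex 3 to find shortest path to 2:
  vertex 2 reached at distance 1

Step 3: Shortest path: 3 -> 2
Path length: 1 edge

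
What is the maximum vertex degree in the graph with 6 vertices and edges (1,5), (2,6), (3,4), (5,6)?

Step 1: Count edges incident to each vertex:
  deg(1) = 1 (neighbors: 5)
  deg(2) = 1 (neighbors: 6)
  deg(3) = 1 (neighbors: 4)
  deg(4) = 1 (neighbors: 3)
  deg(5) = 2 (neighbors: 1, 6)
  deg(6) = 2 (neighbors: 2, 5)

Step 2: Find maximum:
  max(1, 1, 1, 1, 2, 2) = 2 (vertex 5)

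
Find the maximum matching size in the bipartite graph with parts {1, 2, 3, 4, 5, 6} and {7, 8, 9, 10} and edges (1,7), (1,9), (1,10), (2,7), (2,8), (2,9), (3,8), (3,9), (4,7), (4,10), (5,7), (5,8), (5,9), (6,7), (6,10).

Step 1: List the neighbors of each left vertex:
  1: 7, 9, 10
  2: 7, 8, 9
  3: 8, 9
  4: 7, 10
  5: 7, 8, 9
  6: 7, 10

Step 2: Greedily match left vertices, then look for augmenting paths:
  Match 1 -- 7
  Match 2 -- 8
  Match 3 -- 9
  Match 4 -- 10
  No augmenting path remains.

Step 3: Verify this is maximum:
  Matching size 4 = min(|L|, |R|) = min(6, 4), which is an upper bound, so this matching is maximum.

Maximum matching: {(1,7), (2,8), (3,9), (4,10)}
Size: 4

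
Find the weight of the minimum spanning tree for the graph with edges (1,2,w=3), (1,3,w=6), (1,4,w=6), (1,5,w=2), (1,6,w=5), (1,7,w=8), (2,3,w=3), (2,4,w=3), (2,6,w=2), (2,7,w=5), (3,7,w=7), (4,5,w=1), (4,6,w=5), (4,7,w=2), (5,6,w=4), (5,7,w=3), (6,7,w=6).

Apply Kruskal's algorithm (sort edges by weight, add if no cycle):

Sorted edges by weight:
  (4,5) w=1
  (1,5) w=2
  (2,6) w=2
  (4,7) w=2
  (1,2) w=3
  (2,3) w=3
  (2,4) w=3
  (5,7) w=3
  (5,6) w=4
  (1,6) w=5
  (2,7) w=5
  (4,6) w=5
  (1,3) w=6
  (1,4) w=6
  (6,7) w=6
  (3,7) w=7
  (1,7) w=8

Add edge (4,5) w=1 -- no cycle. Running total: 1
Add edge (1,5) w=2 -- no cycle. Running total: 3
Add edge (2,6) w=2 -- no cycle. Running total: 5
Add edge (4,7) w=2 -- no cycle. Running total: 7
Add edge (1,2) w=3 -- no cycle. Running total: 10
Add edge (2,3) w=3 -- no cycle. Running total: 13

MST edges: (4,5,w=1), (1,5,w=2), (2,6,w=2), (4,7,w=2), (1,2,w=3), (2,3,w=3)
Total MST weight: 1 + 2 + 2 + 2 + 3 + 3 = 13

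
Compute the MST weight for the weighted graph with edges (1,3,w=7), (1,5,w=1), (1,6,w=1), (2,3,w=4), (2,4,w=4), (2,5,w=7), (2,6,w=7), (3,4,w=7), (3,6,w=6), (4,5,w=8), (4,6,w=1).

Apply Kruskal's algorithm (sort edges by weight, add if no cycle):

Sorted edges by weight:
  (1,5) w=1
  (1,6) w=1
  (4,6) w=1
  (2,4) w=4
  (2,3) w=4
  (3,6) w=6
  (1,3) w=7
  (2,5) w=7
  (2,6) w=7
  (3,4) w=7
  (4,5) w=8

Add edge (1,5) w=1 -- no cycle. Running total: 1
Add edge (1,6) w=1 -- no cycle. Running total: 2
Add edge (4,6) w=1 -- no cycle. Running total: 3
Add edge (2,4) w=4 -- no cycle. Running total: 7
Add edge (2,3) w=4 -- no cycle. Running total: 11

MST edges: (1,5,w=1), (1,6,w=1), (4,6,w=1), (2,4,w=4), (2,3,w=4)
Total MST weight: 1 + 1 + 1 + 4 + 4 = 11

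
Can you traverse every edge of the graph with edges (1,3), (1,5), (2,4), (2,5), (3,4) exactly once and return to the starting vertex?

Step 1: Find the degree of each vertex:
  deg(1) = 2
  deg(2) = 2
  deg(3) = 2
  deg(4) = 2
  deg(5) = 2

Step 2: Count vertices with odd degree:
  All vertices have even degree (0 odd-degree vertices)

Step 3: Apply Euler's theorem:
  - Eulerian circuit exists iff graph is connected and all vertices have even degree
  - Eulerian path exists iff graph is connected and has 0 or 2 odd-degree vertices

Graph is connected with 0 odd-degree vertices.
Both Eulerian circuit and Eulerian path exist.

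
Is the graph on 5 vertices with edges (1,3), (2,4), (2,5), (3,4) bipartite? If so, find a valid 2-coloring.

Step 1: Attempt 2-coloring using BFS:
  Start at vertex 1, assign color 0
  Color vertex 3 with color 1 (neighbor of 1)
  Color vertex 4 with color 0 (neighbor of 3)
  Color vertex 2 with color 1 (neighbor of 4)
  Color vertex 5 with color 0 (neighbor of 2)

Step 2: 2-coloring succeeded. No conflicts found.
  Set A (color 0): {1, 4, 5}
  Set B (color 1): {2, 3}

The graph is bipartite with partition {1, 4, 5}, {2, 3}.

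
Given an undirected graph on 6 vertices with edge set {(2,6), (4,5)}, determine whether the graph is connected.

Step 1: Build adjacency list from edges:
  1: (none)
  2: 6
  3: (none)
  4: 5
  5: 4
  6: 2

Step 2: Run BFS/DFS from vertex 1:
  Visited: {1}
  Reached 1 of 6 vertices

Step 3: Only 1 of 6 vertices reached. Graph is disconnected.
Connected components: {1}, {2, 6}, {3}, {4, 5}
Answer: No, the graph is not connected (4 components).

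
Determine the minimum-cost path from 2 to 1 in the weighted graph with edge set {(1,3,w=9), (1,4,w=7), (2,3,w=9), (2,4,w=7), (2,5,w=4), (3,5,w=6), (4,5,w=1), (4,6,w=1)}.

Step 1: Build adjacency list with weights:
  1: 3(w=9), 4(w=7)
  2: 3(w=9), 4(w=7), 5(w=4)
  3: 1(w=9), 2(w=9), 5(w=6)
  4: 1(w=7), 2(w=7), 5(w=1), 6(w=1)
  5: 2(w=4), 3(w=6), 4(w=1)
  6: 4(w=1)

Step 2: Apply Dijkstra's algorithm from vertex 2:
  Visit vertex 2 (distance=0)
    Update dist[3] = 9
    Update dist[4] = 7
    Update dist[5] = 4
  Visit vertex 5 (distance=4)
    Update dist[4] = 5
  Visit vertex 4 (distance=5)
    Update dist[1] = 12
    Update dist[6] = 6
  Visit vertex 6 (distance=6)
  Visit vertex 3 (distance=9)
  Visit vertex 1 (distance=12)

Step 3: Shortest path: 2 -> 5 -> 4 -> 1
Total weight: 4 + 1 + 7 = 12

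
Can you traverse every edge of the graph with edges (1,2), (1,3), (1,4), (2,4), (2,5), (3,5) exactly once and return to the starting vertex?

Step 1: Find the degree of each vertex:
  deg(1) = 3
  deg(2) = 3
  deg(3) = 2
  deg(4) = 2
  deg(5) = 2

Step 2: Count vertices with odd degree:
  Odd-degree vertices: 1, 2 (2 total)

Step 3: Apply Euler's theorem:
  - Eulerian circuit exists iff graph is connected and all vertices have even degree
  - Eulerian path exists iff graph is connected and has 0 or 2 odd-degree vertices

Graph is connected with exactly 2 odd-degree vertices (1, 2).
Eulerian path exists (starting and ending at the odd-degree vertices), but no Eulerian circuit.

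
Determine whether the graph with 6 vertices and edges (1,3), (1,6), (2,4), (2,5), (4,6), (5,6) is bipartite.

Step 1: Attempt 2-coloring using BFS:
  Start at vertex 1, assign color 0
  Color vertex 3 with color 1 (neighbor of 1)
  Color vertex 6 with color 1 (neighbor of 1)
  Color vertex 4 with color 0 (neighbor of 6)
  Color vertex 5 with color 0 (neighbor of 6)
  Color vertex 2 with color 1 (neighbor of 4)

Step 2: 2-coloring succeeded. No conflicts found.
  Set A (color 0): {1, 4, 5}
  Set B (color 1): {2, 3, 6}

The graph is bipartite with partition {1, 4, 5}, {2, 3, 6}.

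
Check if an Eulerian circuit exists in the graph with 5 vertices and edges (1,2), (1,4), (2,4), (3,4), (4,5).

Step 1: Find the degree of each vertex:
  deg(1) = 2
  deg(2) = 2
  deg(3) = 1
  deg(4) = 4
  deg(5) = 1

Step 2: Count vertices with odd degree:
  Odd-degree vertices: 3, 5 (2 total)

Step 3: Apply Euler's theorem:
  - Eulerian circuit exists iff graph is connected and all vertices have even degree
  - Eulerian path exists iff graph is connected and has 0 or 2 odd-degree vertices

Graph is connected with exactly 2 odd-degree vertices (3, 5).
Eulerian path exists (starting and ending at the odd-degree vertices), but no Eulerian circuit.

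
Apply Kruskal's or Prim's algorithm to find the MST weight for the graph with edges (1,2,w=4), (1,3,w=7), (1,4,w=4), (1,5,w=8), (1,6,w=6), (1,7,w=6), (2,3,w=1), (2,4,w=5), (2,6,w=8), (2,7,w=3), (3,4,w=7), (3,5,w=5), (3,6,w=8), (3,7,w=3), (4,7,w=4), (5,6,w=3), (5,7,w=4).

Apply Kruskal's algorithm (sort edges by weight, add if no cycle):

Sorted edges by weight:
  (2,3) w=1
  (2,7) w=3
  (3,7) w=3
  (5,6) w=3
  (1,2) w=4
  (1,4) w=4
  (4,7) w=4
  (5,7) w=4
  (2,4) w=5
  (3,5) w=5
  (1,6) w=6
  (1,7) w=6
  (1,3) w=7
  (3,4) w=7
  (1,5) w=8
  (2,6) w=8
  (3,6) w=8

Add edge (2,3) w=1 -- no cycle. Running total: 1
Add edge (2,7) w=3 -- no cycle. Running total: 4
Skip edge (3,7) w=3 -- would create cycle
Add edge (5,6) w=3 -- no cycle. Running total: 7
Add edge (1,2) w=4 -- no cycle. Running total: 11
Add edge (1,4) w=4 -- no cycle. Running total: 15
Skip edge (4,7) w=4 -- would create cycle
Add edge (5,7) w=4 -- no cycle. Running total: 19

MST edges: (2,3,w=1), (2,7,w=3), (5,6,w=3), (1,2,w=4), (1,4,w=4), (5,7,w=4)
Total MST weight: 1 + 3 + 3 + 4 + 4 + 4 = 19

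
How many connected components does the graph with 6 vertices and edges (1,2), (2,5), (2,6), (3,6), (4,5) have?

Step 1: Build adjacency list from edges:
  1: 2
  2: 1, 5, 6
  3: 6
  4: 5
  5: 2, 4
  6: 2, 3

Step 2: Run BFS/DFS from vertex 1:
  Visited: {1, 2, 5, 6, 4, 3}
  Reached 6 of 6 vertices

Step 3: All 6 vertices reached from vertex 1, so the graph is connected.
Number of connected components: 1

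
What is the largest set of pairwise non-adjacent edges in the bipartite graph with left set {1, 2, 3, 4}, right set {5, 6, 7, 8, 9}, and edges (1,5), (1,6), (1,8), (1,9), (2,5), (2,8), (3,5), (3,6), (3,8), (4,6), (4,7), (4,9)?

Step 1: List the neighbors of each left vertex:
  1: 5, 6, 8, 9
  2: 5, 8
  3: 5, 6, 8
  4: 6, 7, 9

Step 2: Greedily match left vertices, then look for augmenting paths:
  Match 1 -- 5
  Match 2 -- 8
  Match 3 -- 6
  Match 4 -- 7
  No augmenting path remains.

Step 3: Verify this is maximum:
  Matching size 4 = min(|L|, |R|) = min(4, 5), which is an upper bound, so this matching is maximum.

Maximum matching: {(1,5), (2,8), (3,6), (4,7)}
Size: 4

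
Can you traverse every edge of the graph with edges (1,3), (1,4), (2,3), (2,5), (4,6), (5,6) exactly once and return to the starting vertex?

Step 1: Find the degree of each vertex:
  deg(1) = 2
  deg(2) = 2
  deg(3) = 2
  deg(4) = 2
  deg(5) = 2
  deg(6) = 2

Step 2: Count vertices with odd degree:
  All vertices have even degree (0 odd-degree vertices)

Step 3: Apply Euler's theorem:
  - Eulerian circuit exists iff graph is connected and all vertices have even degree
  - Eulerian path exists iff graph is connected and has 0 or 2 odd-degree vertices

Graph is connected with 0 odd-degree vertices.
Both Eulerian circuit and Eulerian path exist.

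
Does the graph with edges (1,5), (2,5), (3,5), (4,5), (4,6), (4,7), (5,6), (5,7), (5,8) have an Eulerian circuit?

Step 1: Find the degree of each vertex:
  deg(1) = 1
  deg(2) = 1
  deg(3) = 1
  deg(4) = 3
  deg(5) = 7
  deg(6) = 2
  deg(7) = 2
  deg(8) = 1

Step 2: Count vertices with odd degree:
  Odd-degree vertices: 1, 2, 3, 4, 5, 8 (6 total)

Step 3: Apply Euler's theorem:
  - Eulerian circuit exists iff graph is connected and all vertices have even degree
  - Eulerian path exists iff graph is connected and has 0 or 2 odd-degree vertices

Graph has 6 odd-degree vertices (need 0 or 2).
Neither Eulerian path nor Eulerian circuit exists.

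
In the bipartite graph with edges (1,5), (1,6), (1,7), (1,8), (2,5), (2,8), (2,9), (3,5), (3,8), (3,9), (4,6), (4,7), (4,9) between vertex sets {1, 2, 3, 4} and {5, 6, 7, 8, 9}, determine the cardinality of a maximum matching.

Step 1: List the neighbors of each left vertex:
  1: 5, 6, 7, 8
  2: 5, 8, 9
  3: 5, 8, 9
  4: 6, 7, 9

Step 2: Greedily match left vertices, then look for augmenting paths:
  Match 1 -- 5
  Match 2 -- 8
  Match 3 -- 9
  Match 4 -- 6
  No augmenting path remains.

Step 3: Verify this is maximum:
  Matching size 4 = min(|L|, |R|) = min(4, 5), which is an upper bound, so this matching is maximum.

Maximum matching: {(1,5), (2,8), (3,9), (4,6)}
Size: 4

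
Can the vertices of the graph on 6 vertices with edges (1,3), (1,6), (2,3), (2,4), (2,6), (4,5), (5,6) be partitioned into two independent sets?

Step 1: Attempt 2-coloring using BFS:
  Start at vertex 1, assign color 0
  Color vertex 3 with color 1 (neighbor of 1)
  Color vertex 6 with color 1 (neighbor of 1)
  Color vertex 2 with color 0 (neighbor of 3)
  Color vertex 5 with color 0 (neighbor of 6)
  Color vertex 4 with color 1 (neighbor of 2)

Step 2: 2-coloring succeeded. No conflicts found.
  Set A (color 0): {1, 2, 5}
  Set B (color 1): {3, 4, 6}

The graph is bipartite with partition {1, 2, 5}, {3, 4, 6}.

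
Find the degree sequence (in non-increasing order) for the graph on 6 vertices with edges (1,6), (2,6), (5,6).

Step 1: Count edges incident to each vertex:
  deg(1) = 1 (neighbors: 6)
  deg(2) = 1 (neighbors: 6)
  deg(3) = 0 (neighbors: none)
  deg(4) = 0 (neighbors: none)
  deg(5) = 1 (neighbors: 6)
  deg(6) = 3 (neighbors: 1, 2, 5)

Step 2: Sort degrees in non-increasing order:
  Degrees: [1, 1, 0, 0, 1, 3] -> sorted: [3, 1, 1, 1, 0, 0]

Degree sequence: [3, 1, 1, 1, 0, 0]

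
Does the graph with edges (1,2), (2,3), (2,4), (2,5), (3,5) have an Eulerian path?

Step 1: Find the degree of each vertex:
  deg(1) = 1
  deg(2) = 4
  deg(3) = 2
  deg(4) = 1
  deg(5) = 2

Step 2: Count vertices with odd degree:
  Odd-degree vertices: 1, 4 (2 total)

Step 3: Apply Euler's theorem:
  - Eulerian circuit exists iff graph is connected and all vertices have even degree
  - Eulerian path exists iff graph is connected and has 0 or 2 odd-degree vertices

Graph is connected with exactly 2 odd-degree vertices (1, 4).
Eulerian path exists (starting and ending at the odd-degree vertices), but no Eulerian circuit.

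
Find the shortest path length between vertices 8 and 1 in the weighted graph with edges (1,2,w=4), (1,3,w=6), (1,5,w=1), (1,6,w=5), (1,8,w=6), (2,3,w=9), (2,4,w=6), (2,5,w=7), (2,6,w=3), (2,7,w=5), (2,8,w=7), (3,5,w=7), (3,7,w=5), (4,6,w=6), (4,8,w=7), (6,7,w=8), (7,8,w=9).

Step 1: Build adjacency list with weights:
  1: 2(w=4), 3(w=6), 5(w=1), 6(w=5), 8(w=6)
  2: 1(w=4), 3(w=9), 4(w=6), 5(w=7), 6(w=3), 7(w=5), 8(w=7)
  3: 1(w=6), 2(w=9), 5(w=7), 7(w=5)
  4: 2(w=6), 6(w=6), 8(w=7)
  5: 1(w=1), 2(w=7), 3(w=7)
  6: 1(w=5), 2(w=3), 4(w=6), 7(w=8)
  7: 2(w=5), 3(w=5), 6(w=8), 8(w=9)
  8: 1(w=6), 2(w=7), 4(w=7), 7(w=9)

Step 2: Apply Dijkstra's algorithm from vertex 8:
  Visit vertex 8 (distance=0)
    Update dist[1] = 6
    Update dist[2] = 7
    Update dist[4] = 7
    Update dist[7] = 9
  Visit vertex 1 (distance=6)
    Update dist[3] = 12
    Update dist[5] = 7
    Update dist[6] = 11

Step 3: Shortest path: 8 -> 1
Total weight: 6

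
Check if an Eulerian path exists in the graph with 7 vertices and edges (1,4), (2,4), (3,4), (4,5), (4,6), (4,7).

Step 1: Find the degree of each vertex:
  deg(1) = 1
  deg(2) = 1
  deg(3) = 1
  deg(4) = 6
  deg(5) = 1
  deg(6) = 1
  deg(7) = 1

Step 2: Count vertices with odd degree:
  Odd-degree vertices: 1, 2, 3, 5, 6, 7 (6 total)

Step 3: Apply Euler's theorem:
  - Eulerian circuit exists iff graph is connected and all vertices have even degree
  - Eulerian path exists iff graph is connected and has 0 or 2 odd-degree vertices

Graph has 6 odd-degree vertices (need 0 or 2).
Neither Eulerian path nor Eulerian circuit exists.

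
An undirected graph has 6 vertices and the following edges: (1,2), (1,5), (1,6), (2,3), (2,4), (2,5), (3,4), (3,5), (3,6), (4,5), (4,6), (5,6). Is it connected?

Step 1: Build adjacency list from edges:
  1: 2, 5, 6
  2: 1, 3, 4, 5
  3: 2, 4, 5, 6
  4: 2, 3, 5, 6
  5: 1, 2, 3, 4, 6
  6: 1, 3, 4, 5

Step 2: Run BFS/DFS from vertex 1:
  Visited: {1, 2, 5, 6, 3, 4}
  Reached 6 of 6 vertices

Step 3: All 6 vertices reached from vertex 1, so the graph is connected.
Answer: Yes, the graph is connected.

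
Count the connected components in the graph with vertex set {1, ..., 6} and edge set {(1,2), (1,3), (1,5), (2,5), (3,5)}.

Step 1: Build adjacency list from edges:
  1: 2, 3, 5
  2: 1, 5
  3: 1, 5
  4: (none)
  5: 1, 2, 3
  6: (none)

Step 2: Run BFS/DFS from vertex 1:
  Visited: {1, 2, 3, 5}
  Reached 4 of 6 vertices

Step 3: Only 4 of 6 vertices reached. Graph is disconnected.
Connected components: {1, 2, 3, 5}, {4}, {6}
Number of connected components: 3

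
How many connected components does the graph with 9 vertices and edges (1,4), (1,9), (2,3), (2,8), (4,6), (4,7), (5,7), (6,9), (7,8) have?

Step 1: Build adjacency list from edges:
  1: 4, 9
  2: 3, 8
  3: 2
  4: 1, 6, 7
  5: 7
  6: 4, 9
  7: 4, 5, 8
  8: 2, 7
  9: 1, 6

Step 2: Run BFS/DFS from vertex 1:
  Visited: {1, 4, 9, 6, 7, 5, 8, 2, 3}
  Reached 9 of 9 vertices

Step 3: All 9 vertices reached from vertex 1, so the graph is connected.
Number of connected components: 1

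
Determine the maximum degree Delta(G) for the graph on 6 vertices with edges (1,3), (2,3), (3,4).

Step 1: Count edges incident to each vertex:
  deg(1) = 1 (neighbors: 3)
  deg(2) = 1 (neighbors: 3)
  deg(3) = 3 (neighbors: 1, 2, 4)
  deg(4) = 1 (neighbors: 3)
  deg(5) = 0 (neighbors: none)
  deg(6) = 0 (neighbors: none)

Step 2: Find maximum:
  max(1, 1, 3, 1, 0, 0) = 3 (vertex 3)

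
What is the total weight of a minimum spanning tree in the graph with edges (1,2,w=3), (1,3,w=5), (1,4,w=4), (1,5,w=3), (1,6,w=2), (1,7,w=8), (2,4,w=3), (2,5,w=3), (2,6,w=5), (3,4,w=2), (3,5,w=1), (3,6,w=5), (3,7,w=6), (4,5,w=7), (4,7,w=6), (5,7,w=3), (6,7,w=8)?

Apply Kruskal's algorithm (sort edges by weight, add if no cycle):

Sorted edges by weight:
  (3,5) w=1
  (1,6) w=2
  (3,4) w=2
  (1,2) w=3
  (1,5) w=3
  (2,4) w=3
  (2,5) w=3
  (5,7) w=3
  (1,4) w=4
  (1,3) w=5
  (2,6) w=5
  (3,6) w=5
  (3,7) w=6
  (4,7) w=6
  (4,5) w=7
  (1,7) w=8
  (6,7) w=8

Add edge (3,5) w=1 -- no cycle. Running total: 1
Add edge (1,6) w=2 -- no cycle. Running total: 3
Add edge (3,4) w=2 -- no cycle. Running total: 5
Add edge (1,2) w=3 -- no cycle. Running total: 8
Add edge (1,5) w=3 -- no cycle. Running total: 11
Skip edge (2,4) w=3 -- would create cycle
Skip edge (2,5) w=3 -- would create cycle
Add edge (5,7) w=3 -- no cycle. Running total: 14

MST edges: (3,5,w=1), (1,6,w=2), (3,4,w=2), (1,2,w=3), (1,5,w=3), (5,7,w=3)
Total MST weight: 1 + 2 + 2 + 3 + 3 + 3 = 14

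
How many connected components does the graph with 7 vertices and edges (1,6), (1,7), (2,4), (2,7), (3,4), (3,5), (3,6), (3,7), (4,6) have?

Step 1: Build adjacency list from edges:
  1: 6, 7
  2: 4, 7
  3: 4, 5, 6, 7
  4: 2, 3, 6
  5: 3
  6: 1, 3, 4
  7: 1, 2, 3

Step 2: Run BFS/DFS from vertex 1:
  Visited: {1, 6, 7, 3, 4, 2, 5}
  Reached 7 of 7 vertices

Step 3: All 7 vertices reached from vertex 1, so the graph is connected.
Number of connected components: 1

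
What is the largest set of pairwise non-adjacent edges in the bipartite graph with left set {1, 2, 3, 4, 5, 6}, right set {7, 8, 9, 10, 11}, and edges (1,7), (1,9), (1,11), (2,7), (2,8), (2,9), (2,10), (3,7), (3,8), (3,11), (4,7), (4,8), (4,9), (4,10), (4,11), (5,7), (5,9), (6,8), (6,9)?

Step 1: List the neighbors of each left vertex:
  1: 7, 9, 11
  2: 7, 8, 9, 10
  3: 7, 8, 11
  4: 7, 8, 9, 10, 11
  5: 7, 9
  6: 8, 9

Step 2: Greedily match left vertices, then look for augmenting paths:
  Match 1 -- 7
  Match 2 -- 8
  Match 3 -- 11
  Match 4 -- 10
  Match 5 -- 9
  No augmenting path remains.

Step 3: Verify this is maximum:
  Matching size 5 = min(|L|, |R|) = min(6, 5), which is an upper bound, so this matching is maximum.

Maximum matching: {(1,7), (2,8), (3,11), (4,10), (5,9)}
Size: 5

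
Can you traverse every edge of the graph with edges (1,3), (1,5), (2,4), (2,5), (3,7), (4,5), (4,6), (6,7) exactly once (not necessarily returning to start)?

Step 1: Find the degree of each vertex:
  deg(1) = 2
  deg(2) = 2
  deg(3) = 2
  deg(4) = 3
  deg(5) = 3
  deg(6) = 2
  deg(7) = 2

Step 2: Count vertices with odd degree:
  Odd-degree vertices: 4, 5 (2 total)

Step 3: Apply Euler's theorem:
  - Eulerian circuit exists iff graph is connected and all vertices have even degree
  - Eulerian path exists iff graph is connected and has 0 or 2 odd-degree vertices

Graph is connected with exactly 2 odd-degree vertices (4, 5).
Eulerian path exists (starting and ending at the odd-degree vertices), but no Eulerian circuit.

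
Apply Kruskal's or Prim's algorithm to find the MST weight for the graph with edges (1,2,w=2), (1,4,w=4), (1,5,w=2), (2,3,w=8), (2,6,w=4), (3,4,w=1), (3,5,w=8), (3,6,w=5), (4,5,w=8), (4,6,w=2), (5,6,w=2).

Apply Kruskal's algorithm (sort edges by weight, add if no cycle):

Sorted edges by weight:
  (3,4) w=1
  (1,2) w=2
  (1,5) w=2
  (4,6) w=2
  (5,6) w=2
  (1,4) w=4
  (2,6) w=4
  (3,6) w=5
  (2,3) w=8
  (3,5) w=8
  (4,5) w=8

Add edge (3,4) w=1 -- no cycle. Running total: 1
Add edge (1,2) w=2 -- no cycle. Running total: 3
Add edge (1,5) w=2 -- no cycle. Running total: 5
Add edge (4,6) w=2 -- no cycle. Running total: 7
Add edge (5,6) w=2 -- no cycle. Running total: 9

MST edges: (3,4,w=1), (1,2,w=2), (1,5,w=2), (4,6,w=2), (5,6,w=2)
Total MST weight: 1 + 2 + 2 + 2 + 2 = 9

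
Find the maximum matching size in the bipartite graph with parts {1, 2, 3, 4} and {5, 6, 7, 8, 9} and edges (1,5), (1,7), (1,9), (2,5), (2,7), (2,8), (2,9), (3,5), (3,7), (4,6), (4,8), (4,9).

Step 1: List the neighbors of each left vertex:
  1: 5, 7, 9
  2: 5, 7, 8, 9
  3: 5, 7
  4: 6, 8, 9

Step 2: Greedily match left vertices, then look for augmenting paths:
  Match 1 -- 9
  Match 2 -- 7
  Match 3 -- 5
  Match 4 -- 6
  No augmenting path remains.

Step 3: Verify this is maximum:
  Matching size 4 = min(|L|, |R|) = min(4, 5), which is an upper bound, so this matching is maximum.

Maximum matching: {(1,9), (2,7), (3,5), (4,6)}
Size: 4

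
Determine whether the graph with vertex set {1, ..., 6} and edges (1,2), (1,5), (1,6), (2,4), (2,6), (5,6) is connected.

Step 1: Build adjacency list from edges:
  1: 2, 5, 6
  2: 1, 4, 6
  3: (none)
  4: 2
  5: 1, 6
  6: 1, 2, 5

Step 2: Run BFS/DFS from vertex 1:
  Visited: {1, 2, 5, 6, 4}
  Reached 5 of 6 vertices

Step 3: Only 5 of 6 vertices reached. Graph is disconnected.
Connected components: {1, 2, 4, 5, 6}, {3}
Answer: No, the graph is not connected (2 components).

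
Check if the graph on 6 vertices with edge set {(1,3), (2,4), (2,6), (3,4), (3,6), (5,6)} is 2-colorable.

Step 1: Attempt 2-coloring using BFS:
  Start at vertex 1, assign color 0
  Color vertex 3 with color 1 (neighbor of 1)
  Color vertex 4 with color 0 (neighbor of 3)
  Color vertex 6 with color 0 (neighbor of 3)
  Color vertex 2 with color 1 (neighbor of 4)
  Color vertex 5 with color 1 (neighbor of 6)

Step 2: 2-coloring succeeded. No conflicts found.
  Set A (color 0): {1, 4, 6}
  Set B (color 1): {2, 3, 5}

The graph is bipartite with partition {1, 4, 6}, {2, 3, 5}.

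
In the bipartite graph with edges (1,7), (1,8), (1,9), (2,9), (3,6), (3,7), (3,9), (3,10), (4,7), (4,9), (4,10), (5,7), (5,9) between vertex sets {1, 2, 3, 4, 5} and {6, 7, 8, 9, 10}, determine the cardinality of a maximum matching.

Step 1: List the neighbors of each left vertex:
  1: 7, 8, 9
  2: 9
  3: 6, 7, 9, 10
  4: 7, 9, 10
  5: 7, 9

Step 2: Greedily match left vertices, then look for augmenting paths:
  Match 1 -- 8
  Match 2 -- 9
  Match 3 -- 6
  Match 4 -- 10
  Match 5 -- 7
  No augmenting path remains.

Step 3: Verify this is maximum:
  Matching size 5 = min(|L|, |R|) = min(5, 5), which is an upper bound, so this matching is maximum.

Maximum matching: {(1,8), (2,9), (3,6), (4,10), (5,7)}
Size: 5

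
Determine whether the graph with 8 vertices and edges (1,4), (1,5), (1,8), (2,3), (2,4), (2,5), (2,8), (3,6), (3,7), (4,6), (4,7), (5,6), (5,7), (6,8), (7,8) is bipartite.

Step 1: Attempt 2-coloring using BFS:
  Start at vertex 1, assign color 0
  Color vertex 4 with color 1 (neighbor of 1)
  Color vertex 5 with color 1 (neighbor of 1)
  Color vertex 8 with color 1 (neighbor of 1)
  Color vertex 2 with color 0 (neighbor of 4)
  Color vertex 6 with color 0 (neighbor of 4)
  Color vertex 7 with color 0 (neighbor of 4)
  Color vertex 3 with color 1 (neighbor of 2)

Step 2: 2-coloring succeeded. No conflicts found.
  Set A (color 0): {1, 2, 6, 7}
  Set B (color 1): {3, 4, 5, 8}

The graph is bipartite with partition {1, 2, 6, 7}, {3, 4, 5, 8}.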